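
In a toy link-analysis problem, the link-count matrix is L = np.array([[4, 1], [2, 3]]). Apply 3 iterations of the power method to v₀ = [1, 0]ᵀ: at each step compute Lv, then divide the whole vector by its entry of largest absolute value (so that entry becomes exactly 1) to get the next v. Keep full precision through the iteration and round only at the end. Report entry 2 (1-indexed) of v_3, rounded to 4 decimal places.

0.9070

Lv0 = (4.00000, 2.00000); divide by 4.00000 → v1 = (1.00000, 0.50000)
Lv1 = (4.50000, 3.50000); divide by 4.50000 → v2 = (1.00000, 0.77778)
Lv2 = (4.77778, 4.33333); divide by 4.77778 → v3 = (1.00000, 0.90698)
Requested entry of v3: 78/86 = 0.9070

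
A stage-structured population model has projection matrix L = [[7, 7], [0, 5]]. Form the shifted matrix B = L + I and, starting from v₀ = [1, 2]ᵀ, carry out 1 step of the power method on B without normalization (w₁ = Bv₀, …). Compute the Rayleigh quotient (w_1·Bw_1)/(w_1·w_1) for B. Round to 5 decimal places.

B = L + I has rows (8, 7); (0, 6)
w1 = Bv₀ = (22, 12)
Bw1 = (260, 72)
w1·Bw1 = 6584; w1·w1 = 628; μ ≈ 6584/628 = 10.48408

μ ≈ 10.48408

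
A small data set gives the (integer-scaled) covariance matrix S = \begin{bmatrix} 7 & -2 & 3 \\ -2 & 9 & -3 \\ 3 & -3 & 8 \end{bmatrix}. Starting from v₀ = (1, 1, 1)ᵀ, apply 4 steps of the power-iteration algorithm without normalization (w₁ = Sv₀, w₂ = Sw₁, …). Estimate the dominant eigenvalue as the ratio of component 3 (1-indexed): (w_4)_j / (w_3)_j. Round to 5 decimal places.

w1 = Sv₀ = (7·1 + (-2)·1 + 3·1; (-2)·1 + 9·1 + (-3)·1; 3·1 + (-3)·1 + 8·1) = (8, 4, 8)
w2 = Sw1 = (7·8 + (-2)·4 + 3·8; (-2)·8 + 9·4 + (-3)·8; 3·8 + (-3)·4 + 8·8) = (72, -4, 76)
w3 = Sw2 = (740, -408, 836)
w4 = Sw3 = (8504, -7660, 10132)
Ratio at component: 10132 / 836 = 12.11962

λ ≈ 12.11962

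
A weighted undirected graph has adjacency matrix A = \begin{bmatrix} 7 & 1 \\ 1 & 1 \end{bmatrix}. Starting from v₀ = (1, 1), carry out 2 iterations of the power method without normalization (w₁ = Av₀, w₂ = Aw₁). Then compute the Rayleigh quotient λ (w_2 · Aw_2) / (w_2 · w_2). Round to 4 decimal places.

w1 = Av₀ = (7·1 + 1·1; 1·1 + 1·1) = (8, 2)
w2 = Aw1 = (7·8 + 1·2; 1·8 + 1·2) = (58, 10)
Aw2 = (416, 68)
w2·Aw2 = 58·416 + 10·68 = 24808; w2·w2 = 58·58 + 10·10 = 3464
λ ≈ 24808/3464 = 7.1617

7.1617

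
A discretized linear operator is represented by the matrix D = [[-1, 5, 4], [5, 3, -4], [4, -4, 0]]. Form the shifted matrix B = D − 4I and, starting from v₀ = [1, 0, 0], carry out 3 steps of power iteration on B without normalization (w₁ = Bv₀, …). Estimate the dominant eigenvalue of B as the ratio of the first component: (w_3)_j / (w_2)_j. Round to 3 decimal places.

-11.879

B = D − 4I has rows (-5, 5, 4); (5, -1, -4); (4, -4, -4)
w1 = Bv₀ = (-5, 5, 4)
w2 = Bw1 = (66, -46, -56)
w3 = Bw2 = (-784, 600, 672)
Ratio: -784/66 = -11.879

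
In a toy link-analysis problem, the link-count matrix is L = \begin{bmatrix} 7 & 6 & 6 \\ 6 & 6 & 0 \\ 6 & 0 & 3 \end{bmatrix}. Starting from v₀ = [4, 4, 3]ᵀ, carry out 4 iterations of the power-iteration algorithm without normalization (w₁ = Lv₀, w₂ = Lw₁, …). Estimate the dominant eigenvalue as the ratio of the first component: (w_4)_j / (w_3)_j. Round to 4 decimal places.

14.4047

w1 = Lv₀ = (70, 48, 33)
w2 = Lw1 = (976, 708, 519)
w3 = Lw2 = (14194, 10104, 7413)
w4 = Lw3 = (204460, 145788, 107403)
Ratio at component: 204460 / 14194 = 14.4047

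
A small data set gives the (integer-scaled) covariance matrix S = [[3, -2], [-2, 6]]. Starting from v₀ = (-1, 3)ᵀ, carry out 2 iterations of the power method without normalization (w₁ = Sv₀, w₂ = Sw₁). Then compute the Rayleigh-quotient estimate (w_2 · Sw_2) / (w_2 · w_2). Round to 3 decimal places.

λ ≈ 6.999

w1 = Sv₀ = (3·(-1) + (-2)·3; (-2)·(-1) + 6·3) = (-9, 20)
w2 = Sw1 = (3·(-9) + (-2)·20; (-2)·(-9) + 6·20) = (-67, 138)
Sw2 = (-477, 962)
w2·Sw2 = (-67)·(-477) + 138·962 = 164715; w2·w2 = (-67)·(-67) + 138·138 = 23533
λ ≈ 164715/23533 = 6.999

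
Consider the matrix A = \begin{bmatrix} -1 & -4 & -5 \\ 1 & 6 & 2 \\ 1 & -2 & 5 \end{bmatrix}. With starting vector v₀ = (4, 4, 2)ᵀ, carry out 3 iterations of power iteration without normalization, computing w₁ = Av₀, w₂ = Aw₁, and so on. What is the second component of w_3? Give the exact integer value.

w1 = Av₀ = (-30, 32, 6)
w2 = Aw1 = (-128, 174, -64)
w3 = Aw2 = (-248, 788, -796)
The requested component of w3 is 788.

788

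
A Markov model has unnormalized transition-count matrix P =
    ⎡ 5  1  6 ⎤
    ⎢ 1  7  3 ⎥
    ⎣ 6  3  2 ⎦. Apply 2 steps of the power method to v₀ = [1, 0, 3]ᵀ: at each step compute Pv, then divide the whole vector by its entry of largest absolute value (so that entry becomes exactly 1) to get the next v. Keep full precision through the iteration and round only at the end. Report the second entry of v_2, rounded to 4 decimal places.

Pv0 = (23.00000, 10.00000, 12.00000); divide by 23.00000 → v1 = (1.00000, 0.43478, 0.52174)
Pv1 = (8.56522, 5.60870, 8.34783); divide by 8.56522 → v2 = (1.00000, 0.65482, 0.97462)
Requested entry of v2: 129/197 = 0.6548

0.6548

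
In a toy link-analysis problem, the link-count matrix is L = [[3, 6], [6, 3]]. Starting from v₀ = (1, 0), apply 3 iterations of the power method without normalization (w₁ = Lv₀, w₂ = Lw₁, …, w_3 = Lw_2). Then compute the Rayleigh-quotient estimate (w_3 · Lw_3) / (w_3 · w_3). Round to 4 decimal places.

w1 = Lv₀ = (3·1 + 6·0; 6·1 + 3·0) = (3, 6)
w2 = Lw1 = (3·3 + 6·6; 6·3 + 3·6) = (45, 36)
w3 = Lw2 = (351, 378)
Lw3 = (3321, 3240)
w3·Lw3 = 351·3321 + 378·3240 = 2390391; w3·w3 = 351·351 + 378·378 = 266085
λ ≈ 2390391/266085 = 8.9836

λ ≈ 8.9836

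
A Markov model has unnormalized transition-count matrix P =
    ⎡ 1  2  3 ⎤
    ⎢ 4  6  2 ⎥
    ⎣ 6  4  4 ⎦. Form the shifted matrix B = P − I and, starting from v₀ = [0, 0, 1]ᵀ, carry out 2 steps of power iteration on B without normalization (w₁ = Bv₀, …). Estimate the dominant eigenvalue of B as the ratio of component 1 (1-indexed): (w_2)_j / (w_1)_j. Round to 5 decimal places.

B = P − I has rows (0, 2, 3); (4, 5, 2); (6, 4, 3)
w1 = Bv₀ = (0·0 + 2·0 + 3·1; 4·0 + 5·0 + 2·1; 6·0 + 4·0 + 3·1) = (3, 2, 3)
w2 = Bw1 = (0·3 + 2·2 + 3·3; 4·3 + 5·2 + 2·3; 6·3 + 4·2 + 3·3) = (13, 28, 35)
Ratio: 13/3 = 4.33333

4.33333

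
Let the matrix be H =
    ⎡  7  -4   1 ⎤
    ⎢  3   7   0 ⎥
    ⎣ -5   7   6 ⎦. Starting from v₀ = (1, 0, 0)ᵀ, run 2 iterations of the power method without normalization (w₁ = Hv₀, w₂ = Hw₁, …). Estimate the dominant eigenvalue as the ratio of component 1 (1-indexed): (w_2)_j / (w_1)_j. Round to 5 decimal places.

w1 = Hv₀ = (7·1 + (-4)·0 + 1·0; 3·1 + 7·0 + 0·0; (-5)·1 + 7·0 + 6·0) = (7, 3, -5)
w2 = Hw1 = (7·7 + (-4)·3 + 1·(-5); 3·7 + 7·3 + 0·(-5); (-5)·7 + 7·3 + 6·(-5)) = (32, 42, -44)
Ratio at component: 32 / 7 = 4.57143

λ ≈ 4.57143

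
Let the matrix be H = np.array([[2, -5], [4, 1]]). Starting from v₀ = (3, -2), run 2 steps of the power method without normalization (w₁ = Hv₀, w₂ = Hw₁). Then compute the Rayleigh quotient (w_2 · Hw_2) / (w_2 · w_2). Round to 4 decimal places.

w1 = Hv₀ = (16, 10)
w2 = Hw1 = (-18, 74)
Hw2 = (-406, 2)
w2·Hw2 = (-18)·(-406) + 74·2 = 7456; w2·w2 = (-18)·(-18) + 74·74 = 5800
λ ≈ 7456/5800 = 1.2855

1.2855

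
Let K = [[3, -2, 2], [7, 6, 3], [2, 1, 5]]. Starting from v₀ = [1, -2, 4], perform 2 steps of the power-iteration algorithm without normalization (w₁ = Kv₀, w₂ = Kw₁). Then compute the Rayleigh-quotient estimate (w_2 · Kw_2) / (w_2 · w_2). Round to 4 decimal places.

8.8794

w1 = Kv₀ = (3·1 + (-2)·(-2) + 2·4; 7·1 + 6·(-2) + 3·4; 2·1 + 1·(-2) + 5·4) = (15, 7, 20)
w2 = Kw1 = (3·15 + (-2)·7 + 2·20; 7·15 + 6·7 + 3·20; 2·15 + 1·7 + 5·20) = (71, 207, 137)
Kw2 = (73, 2150, 1034)
w2·Kw2 = 71·73 + 207·2150 + 137·1034 = 591891; w2·w2 = 71·71 + 207·207 + 137·137 = 66659
λ ≈ 591891/66659 = 8.8794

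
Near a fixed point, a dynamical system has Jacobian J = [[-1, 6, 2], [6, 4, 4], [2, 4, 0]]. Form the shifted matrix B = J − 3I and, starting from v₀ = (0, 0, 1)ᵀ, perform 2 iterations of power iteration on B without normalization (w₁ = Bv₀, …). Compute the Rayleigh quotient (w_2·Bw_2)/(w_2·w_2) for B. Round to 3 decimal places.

B = J − 3I has rows (-4, 6, 2); (6, 1, 4); (2, 4, -3)
w1 = Bv₀ = ((-4)·0 + 6·0 + 2·1; 6·0 + 1·0 + 4·1; 2·0 + 4·0 + (-3)·1) = (2, 4, -3)
w2 = Bw1 = ((-4)·2 + 6·4 + 2·(-3); 6·2 + 1·4 + 4·(-3); 2·2 + 4·4 + (-3)·(-3)) = (10, 4, 29)
Bw2 = (42, 180, -51)
w2·Bw2 = -339; w2·w2 = 957; μ ≈ -339/957 = -0.354

μ ≈ -0.354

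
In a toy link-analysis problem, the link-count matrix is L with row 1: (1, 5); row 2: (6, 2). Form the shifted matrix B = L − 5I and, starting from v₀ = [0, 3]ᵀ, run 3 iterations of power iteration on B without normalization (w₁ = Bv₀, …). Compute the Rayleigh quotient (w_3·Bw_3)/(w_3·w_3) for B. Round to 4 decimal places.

B = L − 5I has rows (-4, 5); (6, -3)
w1 = Bv₀ = ((-4)·0 + 5·3; 6·0 + (-3)·3) = (15, -9)
w2 = Bw1 = ((-4)·15 + 5·(-9); 6·15 + (-3)·(-9)) = (-105, 117)
w3 = Bw2 = (1005, -981)
Bw3 = (-8925, 8973)
w3·Bw3 = -17772138; w3·w3 = 1972386; μ ≈ -17772138/1972386 = -9.0105

-9.0105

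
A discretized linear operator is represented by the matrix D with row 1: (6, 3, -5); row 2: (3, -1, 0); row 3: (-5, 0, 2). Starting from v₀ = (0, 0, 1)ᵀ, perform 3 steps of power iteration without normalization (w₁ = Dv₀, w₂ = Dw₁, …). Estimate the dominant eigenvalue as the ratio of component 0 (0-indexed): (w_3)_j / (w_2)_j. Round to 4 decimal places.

w1 = Dv₀ = (-5, 0, 2)
w2 = Dw1 = (-40, -15, 29)
w3 = Dw2 = (-430, -105, 258)
Ratio at component: -430 / -40 = 10.7500

10.7500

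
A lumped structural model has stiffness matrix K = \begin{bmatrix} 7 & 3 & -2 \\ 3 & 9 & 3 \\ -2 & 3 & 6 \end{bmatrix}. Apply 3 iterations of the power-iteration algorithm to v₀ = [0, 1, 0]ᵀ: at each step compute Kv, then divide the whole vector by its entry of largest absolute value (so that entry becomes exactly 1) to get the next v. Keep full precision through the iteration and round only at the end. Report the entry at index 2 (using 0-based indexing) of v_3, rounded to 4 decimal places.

Kv0 = (3.00000, 9.00000, 3.00000); divide by 9.00000 → v1 = (0.33333, 1.00000, 0.33333)
Kv1 = (4.66667, 11.00000, 4.33333); divide by 11.00000 → v2 = (0.42424, 1.00000, 0.39394)
Kv2 = (5.18182, 11.45455, 4.51515); divide by 11.45455 → v3 = (0.45238, 1.00000, 0.39418)
Requested entry of v3: 447/1134 = 0.3942

0.3942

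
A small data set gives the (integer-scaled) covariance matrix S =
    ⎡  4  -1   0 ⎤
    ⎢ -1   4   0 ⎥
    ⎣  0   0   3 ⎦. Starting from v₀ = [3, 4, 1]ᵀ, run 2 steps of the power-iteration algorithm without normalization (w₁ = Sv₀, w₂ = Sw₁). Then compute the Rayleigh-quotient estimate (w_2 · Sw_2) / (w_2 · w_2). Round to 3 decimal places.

w1 = Sv₀ = (8, 13, 3)
w2 = Sw1 = (19, 44, 9)
Sw2 = (32, 157, 27)
w2·Sw2 = 19·32 + 44·157 + 9·27 = 7759; w2·w2 = 19·19 + 44·44 + 9·9 = 2378
λ ≈ 7759/2378 = 3.263

λ ≈ 3.263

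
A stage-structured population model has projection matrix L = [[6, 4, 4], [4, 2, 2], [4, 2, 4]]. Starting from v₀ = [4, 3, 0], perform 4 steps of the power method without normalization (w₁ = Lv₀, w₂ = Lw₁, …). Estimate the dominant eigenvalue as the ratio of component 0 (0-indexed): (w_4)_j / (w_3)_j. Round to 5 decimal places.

λ ≈ 11.21898

w1 = Lv₀ = (36, 22, 22)
w2 = Lw1 = (392, 232, 276)
w3 = Lw2 = (4384, 2584, 3136)
w4 = Lw3 = (49184, 28976, 35248)
Ratio at component: 49184 / 4384 = 11.21898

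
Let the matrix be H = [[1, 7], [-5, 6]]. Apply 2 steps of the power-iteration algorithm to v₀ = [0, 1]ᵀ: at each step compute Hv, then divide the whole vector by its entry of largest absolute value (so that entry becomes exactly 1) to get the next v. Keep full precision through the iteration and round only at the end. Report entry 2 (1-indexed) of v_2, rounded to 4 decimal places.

Hv0 = (7.00000, 6.00000); divide by 7.00000 → v1 = (1.00000, 0.85714)
Hv1 = (7.00000, 0.14286); divide by 7.00000 → v2 = (1.00000, 0.02041)
Requested entry of v2: 1/49 = 0.0204

0.0204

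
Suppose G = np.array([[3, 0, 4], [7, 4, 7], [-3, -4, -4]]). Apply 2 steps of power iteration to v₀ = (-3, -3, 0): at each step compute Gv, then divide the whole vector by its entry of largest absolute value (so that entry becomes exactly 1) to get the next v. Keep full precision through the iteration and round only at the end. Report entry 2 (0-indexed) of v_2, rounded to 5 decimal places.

Gv0 = (-9.000000, -33.000000, 21.000000); divide by -33.000000 → v1 = (0.272727, 1.000000, -0.636364)
Gv1 = (-1.727273, 1.454545, -2.272727); divide by -2.272727 → v2 = (0.760000, -0.640000, 1.000000)
Requested entry of v2: 75/75 = 1.00000

1.00000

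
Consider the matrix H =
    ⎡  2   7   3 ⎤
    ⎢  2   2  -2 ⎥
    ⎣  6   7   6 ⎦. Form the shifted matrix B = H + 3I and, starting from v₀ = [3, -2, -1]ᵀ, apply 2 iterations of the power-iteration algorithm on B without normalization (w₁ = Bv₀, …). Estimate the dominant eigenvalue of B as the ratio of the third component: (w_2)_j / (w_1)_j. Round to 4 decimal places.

B = H + 3I has rows (5, 7, 3); (2, 5, -2); (6, 7, 9)
w1 = Bv₀ = (5·3 + 7·(-2) + 3·(-1); 2·3 + 5·(-2) + (-2)·(-1); 6·3 + 7·(-2) + 9·(-1)) = (-2, -2, -5)
w2 = Bw1 = (5·(-2) + 7·(-2) + 3·(-5); 2·(-2) + 5·(-2) + (-2)·(-5); 6·(-2) + 7·(-2) + 9·(-5)) = (-39, -4, -71)
Ratio: -71/-5 = 14.2000

μ ≈ 14.2000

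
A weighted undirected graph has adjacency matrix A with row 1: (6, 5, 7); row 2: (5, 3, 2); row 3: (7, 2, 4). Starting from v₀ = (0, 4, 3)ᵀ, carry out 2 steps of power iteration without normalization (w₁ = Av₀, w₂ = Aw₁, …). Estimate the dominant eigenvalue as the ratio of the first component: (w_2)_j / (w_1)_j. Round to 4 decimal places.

λ ≈ 11.6098

w1 = Av₀ = (6·0 + 5·4 + 7·3; 5·0 + 3·4 + 2·3; 7·0 + 2·4 + 4·3) = (41, 18, 20)
w2 = Aw1 = (6·41 + 5·18 + 7·20; 5·41 + 3·18 + 2·20; 7·41 + 2·18 + 4·20) = (476, 299, 403)
Ratio at component: 476 / 41 = 11.6098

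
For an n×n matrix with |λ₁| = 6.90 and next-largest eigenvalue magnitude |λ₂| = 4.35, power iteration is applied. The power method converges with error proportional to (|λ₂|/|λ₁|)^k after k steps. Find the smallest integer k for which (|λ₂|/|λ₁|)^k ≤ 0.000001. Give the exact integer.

|λ₂/λ₁| = 4.35/6.90 = 0.63043
Need k ≥ ln(0.000001) / ln(0.63043) = -13.8155 / -0.4613 ≈ 29.946
Smallest integer k satisfying the bound: 30

30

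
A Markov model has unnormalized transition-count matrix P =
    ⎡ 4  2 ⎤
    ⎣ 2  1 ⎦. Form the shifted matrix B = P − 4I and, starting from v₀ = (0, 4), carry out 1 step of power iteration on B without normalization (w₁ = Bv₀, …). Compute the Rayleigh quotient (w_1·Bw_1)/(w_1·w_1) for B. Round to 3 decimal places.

B = P − 4I has rows (0, 2); (2, -3)
w1 = Bv₀ = (0·0 + 2·4; 2·0 + (-3)·4) = (8, -12)
Bw1 = (-24, 52)
w1·Bw1 = -816; w1·w1 = 208; μ ≈ -816/208 = -3.923

-3.923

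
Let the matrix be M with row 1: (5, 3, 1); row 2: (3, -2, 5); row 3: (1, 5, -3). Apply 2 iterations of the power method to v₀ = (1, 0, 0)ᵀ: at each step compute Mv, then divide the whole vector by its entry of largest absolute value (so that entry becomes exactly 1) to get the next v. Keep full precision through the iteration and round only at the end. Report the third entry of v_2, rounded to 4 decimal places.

Mv0 = (5.00000, 3.00000, 1.00000); divide by 5.00000 → v1 = (1.00000, 0.60000, 0.20000)
Mv1 = (7.00000, 2.80000, 3.40000); divide by 7.00000 → v2 = (1.00000, 0.40000, 0.48571)
Requested entry of v2: 17/35 = 0.4857

0.4857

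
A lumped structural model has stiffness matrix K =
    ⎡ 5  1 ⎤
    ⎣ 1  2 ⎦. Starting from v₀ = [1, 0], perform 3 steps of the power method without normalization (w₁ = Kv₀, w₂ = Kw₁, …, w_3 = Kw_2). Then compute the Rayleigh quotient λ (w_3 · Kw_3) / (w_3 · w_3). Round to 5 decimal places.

w1 = Kv₀ = (5, 1)
w2 = Kw1 = (26, 7)
w3 = Kw2 = (137, 40)
Kw3 = (725, 217)
w3·Kw3 = 137·725 + 40·217 = 108005; w3·w3 = 137·137 + 40·40 = 20369
λ ≈ 108005/20369 = 5.30242

λ ≈ 5.30242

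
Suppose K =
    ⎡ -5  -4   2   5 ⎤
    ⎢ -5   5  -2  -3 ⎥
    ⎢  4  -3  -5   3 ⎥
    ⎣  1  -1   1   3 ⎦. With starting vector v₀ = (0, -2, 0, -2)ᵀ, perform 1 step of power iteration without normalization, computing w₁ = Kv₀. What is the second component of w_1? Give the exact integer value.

w1 = Kv₀ = ((-5)·0 + (-4)·(-2) + 2·0 + 5·(-2); (-5)·0 + 5·(-2) + (-2)·0 + (-3)·(-2); 4·0 + (-3)·(-2) + (-5)·0 + 3·(-2); 1·0 + (-1)·(-2) + 1·0 + 3·(-2)) = (-2, -4, 0, -4)
The requested component of w1 is -4.

-4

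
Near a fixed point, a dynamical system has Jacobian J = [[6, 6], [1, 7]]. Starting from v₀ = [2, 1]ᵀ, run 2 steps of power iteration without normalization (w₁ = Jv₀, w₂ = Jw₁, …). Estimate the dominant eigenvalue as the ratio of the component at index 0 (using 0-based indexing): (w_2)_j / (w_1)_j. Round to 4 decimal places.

w1 = Jv₀ = (6·2 + 6·1; 1·2 + 7·1) = (18, 9)
w2 = Jw1 = (6·18 + 6·9; 1·18 + 7·9) = (162, 81)
Ratio at component: 162 / 18 = 9.0000

λ ≈ 9.0000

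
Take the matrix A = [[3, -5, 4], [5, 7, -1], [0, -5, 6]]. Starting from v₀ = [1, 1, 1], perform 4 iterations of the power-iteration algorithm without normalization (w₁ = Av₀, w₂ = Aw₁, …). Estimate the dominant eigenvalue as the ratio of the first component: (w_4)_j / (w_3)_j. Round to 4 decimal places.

λ ≈ 9.6045

w1 = Av₀ = (3·1 + (-5)·1 + 4·1; 5·1 + 7·1 + (-1)·1; 0·1 + (-5)·1 + 6·1) = (2, 11, 1)
w2 = Aw1 = (3·2 + (-5)·11 + 4·1; 5·2 + 7·11 + (-1)·1; 0·2 + (-5)·11 + 6·1) = (-45, 86, -49)
w3 = Aw2 = (-761, 426, -724)
w4 = Aw3 = (-7309, -99, -6474)
Ratio at component: -7309 / -761 = 9.6045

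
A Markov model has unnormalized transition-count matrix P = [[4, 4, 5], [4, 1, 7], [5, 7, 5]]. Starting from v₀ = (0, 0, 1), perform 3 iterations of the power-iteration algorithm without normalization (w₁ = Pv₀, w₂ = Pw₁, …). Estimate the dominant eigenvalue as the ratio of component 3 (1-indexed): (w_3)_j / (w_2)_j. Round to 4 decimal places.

w1 = Pv₀ = (4·0 + 4·0 + 5·1; 4·0 + 1·0 + 7·1; 5·0 + 7·0 + 5·1) = (5, 7, 5)
w2 = Pw1 = (4·5 + 4·7 + 5·5; 4·5 + 1·7 + 7·5; 5·5 + 7·7 + 5·5) = (73, 62, 99)
w3 = Pw2 = (1035, 1047, 1294)
Ratio at component: 1294 / 99 = 13.0707

13.0707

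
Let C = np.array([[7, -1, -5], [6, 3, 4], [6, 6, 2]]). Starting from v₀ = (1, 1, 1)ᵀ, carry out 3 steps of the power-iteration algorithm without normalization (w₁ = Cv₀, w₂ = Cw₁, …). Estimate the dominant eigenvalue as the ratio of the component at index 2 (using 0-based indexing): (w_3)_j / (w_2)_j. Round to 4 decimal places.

w1 = Cv₀ = (1, 13, 14)
w2 = Cw1 = (-76, 101, 112)
w3 = Cw2 = (-1193, 295, 374)
Ratio at component: 374 / 112 = 3.3393

3.3393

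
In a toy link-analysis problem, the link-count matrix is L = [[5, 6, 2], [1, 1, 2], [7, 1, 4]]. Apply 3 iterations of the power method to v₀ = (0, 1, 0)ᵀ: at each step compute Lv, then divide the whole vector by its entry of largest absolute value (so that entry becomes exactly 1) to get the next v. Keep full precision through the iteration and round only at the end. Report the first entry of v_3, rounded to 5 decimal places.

0.73002

Lv0 = (6.000000, 1.000000, 1.000000); divide by 6.000000 → v1 = (1.000000, 0.166667, 0.166667)
Lv1 = (6.333333, 1.500000, 7.833333); divide by 7.833333 → v2 = (0.808511, 0.191489, 1.000000)
Lv2 = (7.191489, 3.000000, 9.851064); divide by 9.851064 → v3 = (0.730022, 0.304536, 1.000000)
Requested entry of v3: 338/463 = 0.73002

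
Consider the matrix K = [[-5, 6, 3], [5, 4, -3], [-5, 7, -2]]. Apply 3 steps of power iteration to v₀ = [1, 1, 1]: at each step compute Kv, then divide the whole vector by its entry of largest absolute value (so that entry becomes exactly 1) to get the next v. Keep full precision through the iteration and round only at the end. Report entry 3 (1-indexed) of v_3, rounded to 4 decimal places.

0.7360

Kv0 = (4.00000, 6.00000, 0.00000); divide by 6.00000 → v1 = (0.66667, 1.00000, 0.00000)
Kv1 = (2.66667, 7.33333, 3.66667); divide by 7.33333 → v2 = (0.36364, 1.00000, 0.50000)
Kv2 = (5.68182, 4.31818, 4.18182); divide by 5.68182 → v3 = (1.00000, 0.76000, 0.73600)
Requested entry of v3: 184/250 = 0.7360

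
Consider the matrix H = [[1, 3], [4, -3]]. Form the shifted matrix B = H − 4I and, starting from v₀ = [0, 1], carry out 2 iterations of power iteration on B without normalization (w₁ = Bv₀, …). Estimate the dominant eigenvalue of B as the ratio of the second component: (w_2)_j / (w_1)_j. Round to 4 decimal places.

-8.7143

B = H − 4I has rows (-3, 3); (4, -7)
w1 = Bv₀ = ((-3)·0 + 3·1; 4·0 + (-7)·1) = (3, -7)
w2 = Bw1 = ((-3)·3 + 3·(-7); 4·3 + (-7)·(-7)) = (-30, 61)
Ratio: 61/-7 = -8.7143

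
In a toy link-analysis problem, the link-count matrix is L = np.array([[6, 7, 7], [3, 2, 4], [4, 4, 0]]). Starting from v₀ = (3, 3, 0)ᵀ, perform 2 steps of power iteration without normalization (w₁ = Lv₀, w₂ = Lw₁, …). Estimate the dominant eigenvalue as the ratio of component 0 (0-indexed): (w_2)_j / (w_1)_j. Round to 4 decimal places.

13.0000

w1 = Lv₀ = (6·3 + 7·3 + 7·0; 3·3 + 2·3 + 4·0; 4·3 + 4·3 + 0·0) = (39, 15, 24)
w2 = Lw1 = (6·39 + 7·15 + 7·24; 3·39 + 2·15 + 4·24; 4·39 + 4·15 + 0·24) = (507, 243, 216)
Ratio at component: 507 / 39 = 13.0000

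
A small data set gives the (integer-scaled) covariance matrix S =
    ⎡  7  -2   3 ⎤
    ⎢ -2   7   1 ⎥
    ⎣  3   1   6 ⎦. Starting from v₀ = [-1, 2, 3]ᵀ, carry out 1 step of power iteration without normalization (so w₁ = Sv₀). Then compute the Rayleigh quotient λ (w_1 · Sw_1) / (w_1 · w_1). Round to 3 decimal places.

w1 = Sv₀ = (7·(-1) + (-2)·2 + 3·3; (-2)·(-1) + 7·2 + 1·3; 3·(-1) + 1·2 + 6·3) = (-2, 19, 17)
Sw1 = (-1, 154, 115)
w1·Sw1 = (-2)·(-1) + 19·154 + 17·115 = 4883; w1·w1 = (-2)·(-2) + 19·19 + 17·17 = 654
λ ≈ 4883/654 = 7.466

7.466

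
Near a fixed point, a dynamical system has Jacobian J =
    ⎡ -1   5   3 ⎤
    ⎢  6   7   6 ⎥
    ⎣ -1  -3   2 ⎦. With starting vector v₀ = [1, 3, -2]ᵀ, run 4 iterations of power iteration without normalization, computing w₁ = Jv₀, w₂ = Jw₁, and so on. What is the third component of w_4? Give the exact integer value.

-1306

w1 = Jv₀ = ((-1)·1 + 5·3 + 3·(-2); 6·1 + 7·3 + 6·(-2); (-1)·1 + (-3)·3 + 2·(-2)) = (8, 15, -14)
w2 = Jw1 = ((-1)·8 + 5·15 + 3·(-14); 6·8 + 7·15 + 6·(-14); (-1)·8 + (-3)·15 + 2·(-14)) = (25, 69, -81)
w3 = Jw2 = (77, 147, -394)
w4 = Jw3 = (-524, -873, -1306)
The requested component of w4 is -1306.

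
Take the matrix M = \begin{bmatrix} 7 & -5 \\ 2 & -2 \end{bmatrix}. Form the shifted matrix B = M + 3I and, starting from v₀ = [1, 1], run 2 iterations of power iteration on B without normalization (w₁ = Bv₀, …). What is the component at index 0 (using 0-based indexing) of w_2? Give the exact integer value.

35

B = M + 3I has rows (10, -5); (2, 1)
w1 = Bv₀ = (5, 3)
w2 = Bw1 = (35, 13)
Requested component of w2: 35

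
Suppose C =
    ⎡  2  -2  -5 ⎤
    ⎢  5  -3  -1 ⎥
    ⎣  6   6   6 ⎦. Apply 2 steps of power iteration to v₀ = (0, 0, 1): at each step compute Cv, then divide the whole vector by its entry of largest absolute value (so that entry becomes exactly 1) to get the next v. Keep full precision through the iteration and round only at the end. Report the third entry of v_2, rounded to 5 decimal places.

Cv0 = (-5.000000, -1.000000, 6.000000); divide by 6.000000 → v1 = (-0.833333, -0.166667, 1.000000)
Cv1 = (-6.333333, -4.666667, 0.000000); divide by -6.333333 → v2 = (1.000000, 0.736842, 0.000000)
Requested entry of v2: 0/-38 = 0.00000

0.00000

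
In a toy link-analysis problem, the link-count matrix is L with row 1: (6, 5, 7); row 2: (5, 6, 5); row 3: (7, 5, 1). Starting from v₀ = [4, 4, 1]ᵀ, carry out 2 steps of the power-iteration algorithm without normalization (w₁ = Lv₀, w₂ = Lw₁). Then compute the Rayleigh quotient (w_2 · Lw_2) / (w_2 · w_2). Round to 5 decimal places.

w1 = Lv₀ = (6·4 + 5·4 + 7·1; 5·4 + 6·4 + 5·1; 7·4 + 5·4 + 1·1) = (51, 49, 49)
w2 = Lw1 = (6·51 + 5·49 + 7·49; 5·51 + 6·49 + 5·49; 7·51 + 5·49 + 1·49) = (894, 794, 651)
Lw2 = (13891, 12489, 10879)
w2·Lw2 = 894·13891 + 794·12489 + 651·10879 = 29417049; w2·w2 = 894·894 + 794·794 + 651·651 = 1853473
λ ≈ 29417049/1853473 = 15.87131

15.87131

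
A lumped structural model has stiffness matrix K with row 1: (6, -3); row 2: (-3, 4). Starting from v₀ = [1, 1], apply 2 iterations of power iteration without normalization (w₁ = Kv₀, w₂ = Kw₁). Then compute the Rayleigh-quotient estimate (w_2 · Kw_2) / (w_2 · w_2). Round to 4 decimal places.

7.6000

w1 = Kv₀ = (3, 1)
w2 = Kw1 = (15, -5)
Kw2 = (105, -65)
w2·Kw2 = 15·105 + (-5)·(-65) = 1900; w2·w2 = 15·15 + (-5)·(-5) = 250
λ ≈ 1900/250 = 7.6000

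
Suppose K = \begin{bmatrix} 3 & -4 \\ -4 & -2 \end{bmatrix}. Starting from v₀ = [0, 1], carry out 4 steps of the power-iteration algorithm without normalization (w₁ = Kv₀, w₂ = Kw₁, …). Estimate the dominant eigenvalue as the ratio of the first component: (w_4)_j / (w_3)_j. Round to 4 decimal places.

w1 = Kv₀ = (-4, -2)
w2 = Kw1 = (-4, 20)
w3 = Kw2 = (-92, -24)
w4 = Kw3 = (-180, 416)
Ratio at component: -180 / -92 = 1.9565

1.9565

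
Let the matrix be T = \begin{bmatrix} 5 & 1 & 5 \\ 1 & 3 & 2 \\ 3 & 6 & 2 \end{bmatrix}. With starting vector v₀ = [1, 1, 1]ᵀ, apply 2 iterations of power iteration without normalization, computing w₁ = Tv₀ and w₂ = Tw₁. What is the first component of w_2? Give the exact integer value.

w1 = Tv₀ = (5·1 + 1·1 + 5·1; 1·1 + 3·1 + 2·1; 3·1 + 6·1 + 2·1) = (11, 6, 11)
w2 = Tw1 = (5·11 + 1·6 + 5·11; 1·11 + 3·6 + 2·11; 3·11 + 6·6 + 2·11) = (116, 51, 91)
The requested component of w2 is 116.

116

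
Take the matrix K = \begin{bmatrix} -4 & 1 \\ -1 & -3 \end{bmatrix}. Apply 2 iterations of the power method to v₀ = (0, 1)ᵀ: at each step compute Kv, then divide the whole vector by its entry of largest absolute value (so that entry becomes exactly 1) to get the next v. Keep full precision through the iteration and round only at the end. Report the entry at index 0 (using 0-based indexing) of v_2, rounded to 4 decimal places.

Kv0 = (1.00000, -3.00000); divide by -3.00000 → v1 = (-0.33333, 1.00000)
Kv1 = (2.33333, -2.66667); divide by -2.66667 → v2 = (-0.87500, 1.00000)
Requested entry of v2: -7/8 = -0.8750

-0.8750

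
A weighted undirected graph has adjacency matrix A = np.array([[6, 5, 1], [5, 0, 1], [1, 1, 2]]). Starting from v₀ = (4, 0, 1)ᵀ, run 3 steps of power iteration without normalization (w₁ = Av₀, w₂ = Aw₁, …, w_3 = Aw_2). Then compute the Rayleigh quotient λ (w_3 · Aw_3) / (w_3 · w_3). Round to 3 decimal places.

w1 = Av₀ = (25, 21, 6)
w2 = Aw1 = (261, 131, 58)
w3 = Aw2 = (2279, 1363, 508)
Aw3 = (20997, 11903, 4658)
w3·Aw3 = 2279·20997 + 1363·11903 + 508·4658 = 66442216; w3·w3 = 2279·2279 + 1363·1363 + 508·508 = 7309674
λ ≈ 66442216/7309674 = 9.090

λ ≈ 9.090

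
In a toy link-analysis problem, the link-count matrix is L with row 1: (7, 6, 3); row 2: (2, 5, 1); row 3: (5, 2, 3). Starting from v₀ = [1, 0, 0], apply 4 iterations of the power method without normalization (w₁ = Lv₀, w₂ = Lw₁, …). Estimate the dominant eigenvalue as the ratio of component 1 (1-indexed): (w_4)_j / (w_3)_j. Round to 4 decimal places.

w1 = Lv₀ = (7, 2, 5)
w2 = Lw1 = (76, 29, 54)
w3 = Lw2 = (868, 351, 600)
w4 = Lw3 = (9982, 4091, 6842)
Ratio at component: 9982 / 868 = 11.5000

11.5000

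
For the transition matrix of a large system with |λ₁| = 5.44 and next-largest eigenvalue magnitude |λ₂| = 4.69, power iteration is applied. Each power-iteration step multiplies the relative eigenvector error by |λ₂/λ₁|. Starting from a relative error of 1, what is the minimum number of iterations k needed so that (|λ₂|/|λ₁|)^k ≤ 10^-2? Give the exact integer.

32

|λ₂/λ₁| = 4.69/5.44 = 0.86213
Need k ≥ ln(10^-2) / ln(0.86213) = -4.6052 / -0.1483 ≈ 31.043
Smallest integer k satisfying the bound: 32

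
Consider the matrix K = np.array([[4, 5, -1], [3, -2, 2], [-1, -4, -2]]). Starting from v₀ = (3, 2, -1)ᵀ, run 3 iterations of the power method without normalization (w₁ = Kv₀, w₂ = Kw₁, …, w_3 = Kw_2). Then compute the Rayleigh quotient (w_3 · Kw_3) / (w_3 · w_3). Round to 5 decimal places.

λ ≈ 5.68415

w1 = Kv₀ = (4·3 + 5·2 + (-1)·(-1); 3·3 + (-2)·2 + 2·(-1); (-1)·3 + (-4)·2 + (-2)·(-1)) = (23, 3, -9)
w2 = Kw1 = (4·23 + 5·3 + (-1)·(-9); 3·23 + (-2)·3 + 2·(-9); (-1)·23 + (-4)·3 + (-2)·(-9)) = (116, 45, -17)
w3 = Kw2 = (706, 224, -262)
Kw3 = (4206, 1146, -1078)
w3·Kw3 = 706·4206 + 224·1146 + (-262)·(-1078) = 3508576; w3·w3 = 706·706 + 224·224 + (-262)·(-262) = 617256
λ ≈ 3508576/617256 = 5.68415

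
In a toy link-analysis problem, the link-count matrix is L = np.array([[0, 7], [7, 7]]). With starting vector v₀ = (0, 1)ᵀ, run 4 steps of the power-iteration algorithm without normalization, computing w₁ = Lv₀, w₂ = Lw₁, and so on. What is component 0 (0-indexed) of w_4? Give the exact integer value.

w1 = Lv₀ = (0·0 + 7·1; 7·0 + 7·1) = (7, 7)
w2 = Lw1 = (0·7 + 7·7; 7·7 + 7·7) = (49, 98)
w3 = Lw2 = (686, 1029)
w4 = Lw3 = (7203, 12005)
The requested component of w4 is 7203.

7203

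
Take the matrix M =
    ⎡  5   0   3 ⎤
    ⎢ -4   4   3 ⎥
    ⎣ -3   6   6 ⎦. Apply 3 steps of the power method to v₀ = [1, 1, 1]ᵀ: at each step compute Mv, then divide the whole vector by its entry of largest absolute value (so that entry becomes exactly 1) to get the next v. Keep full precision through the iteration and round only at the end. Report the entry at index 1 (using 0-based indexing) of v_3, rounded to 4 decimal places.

-0.2004

Mv0 = (8.00000, 3.00000, 9.00000); divide by 9.00000 → v1 = (0.88889, 0.33333, 1.00000)
Mv1 = (7.44444, 0.77778, 5.33333); divide by 7.44444 → v2 = (1.00000, 0.10448, 0.71642)
Mv2 = (7.14925, -1.43284, 1.92537); divide by 7.14925 → v3 = (1.00000, -0.20042, 0.26931)
Requested entry of v3: -96/479 = -0.2004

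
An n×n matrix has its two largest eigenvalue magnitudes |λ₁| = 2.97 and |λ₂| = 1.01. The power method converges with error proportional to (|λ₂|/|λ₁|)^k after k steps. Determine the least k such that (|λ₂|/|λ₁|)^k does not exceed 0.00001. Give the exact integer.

11

|λ₂/λ₁| = 1.01/2.97 = 0.34007
Need k ≥ ln(0.00001) / ln(0.34007) = -11.5129 / -1.0786 ≈ 10.674
Smallest integer k satisfying the bound: 11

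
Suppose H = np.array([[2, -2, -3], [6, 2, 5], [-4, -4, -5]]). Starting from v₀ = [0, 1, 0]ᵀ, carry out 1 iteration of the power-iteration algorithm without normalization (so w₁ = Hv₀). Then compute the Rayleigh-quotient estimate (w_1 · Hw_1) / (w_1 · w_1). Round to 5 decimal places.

w1 = Hv₀ = (2·0 + (-2)·1 + (-3)·0; 6·0 + 2·1 + 5·0; (-4)·0 + (-4)·1 + (-5)·0) = (-2, 2, -4)
Hw1 = (4, -28, 20)
w1·Hw1 = (-2)·4 + 2·(-28) + (-4)·20 = -144; w1·w1 = (-2)·(-2) + 2·2 + (-4)·(-4) = 24
λ ≈ -144/24 = -6.00000

λ ≈ -6.00000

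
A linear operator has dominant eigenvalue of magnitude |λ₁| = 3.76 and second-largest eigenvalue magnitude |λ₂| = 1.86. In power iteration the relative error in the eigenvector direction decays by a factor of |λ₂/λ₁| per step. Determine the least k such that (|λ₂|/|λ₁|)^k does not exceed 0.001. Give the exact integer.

10

|λ₂/λ₁| = 1.86/3.76 = 0.49468
Need k ≥ ln(0.001) / ln(0.49468) = -6.9078 / -0.7038 ≈ 9.814
Smallest integer k satisfying the bound: 10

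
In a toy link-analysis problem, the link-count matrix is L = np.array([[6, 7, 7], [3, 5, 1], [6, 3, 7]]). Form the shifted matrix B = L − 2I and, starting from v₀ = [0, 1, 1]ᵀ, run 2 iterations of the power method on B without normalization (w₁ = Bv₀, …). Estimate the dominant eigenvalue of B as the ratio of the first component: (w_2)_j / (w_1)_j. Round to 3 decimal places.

B = L − 2I has rows (4, 7, 7); (3, 3, 1); (6, 3, 5)
w1 = Bv₀ = (4·0 + 7·1 + 7·1; 3·0 + 3·1 + 1·1; 6·0 + 3·1 + 5·1) = (14, 4, 8)
w2 = Bw1 = (4·14 + 7·4 + 7·8; 3·14 + 3·4 + 1·8; 6·14 + 3·4 + 5·8) = (140, 62, 136)
Ratio: 140/14 = 10.000

μ ≈ 10.000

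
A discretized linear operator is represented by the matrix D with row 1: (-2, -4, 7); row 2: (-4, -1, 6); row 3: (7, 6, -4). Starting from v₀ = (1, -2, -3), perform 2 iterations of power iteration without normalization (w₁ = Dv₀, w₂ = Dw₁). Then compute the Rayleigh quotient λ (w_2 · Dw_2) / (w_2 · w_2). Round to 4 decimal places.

w1 = Dv₀ = (-15, -20, 7)
w2 = Dw1 = (159, 122, -253)
Dw2 = (-2577, -2276, 2857)
w2·Dw2 = 159·(-2577) + 122·(-2276) + (-253)·2857 = -1410236; w2·w2 = 159·159 + 122·122 + (-253)·(-253) = 104174
λ ≈ -1410236/104174 = -13.5373

λ ≈ -13.5373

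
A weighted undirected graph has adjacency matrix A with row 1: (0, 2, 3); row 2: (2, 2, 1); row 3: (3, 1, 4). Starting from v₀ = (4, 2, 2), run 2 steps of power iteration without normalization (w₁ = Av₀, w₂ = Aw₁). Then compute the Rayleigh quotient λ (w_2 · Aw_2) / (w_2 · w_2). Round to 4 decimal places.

w1 = Av₀ = (10, 14, 22)
w2 = Aw1 = (94, 70, 132)
Aw2 = (536, 460, 880)
w2·Aw2 = 94·536 + 70·460 + 132·880 = 198744; w2·w2 = 94·94 + 70·70 + 132·132 = 31160
λ ≈ 198744/31160 = 6.3782

6.3782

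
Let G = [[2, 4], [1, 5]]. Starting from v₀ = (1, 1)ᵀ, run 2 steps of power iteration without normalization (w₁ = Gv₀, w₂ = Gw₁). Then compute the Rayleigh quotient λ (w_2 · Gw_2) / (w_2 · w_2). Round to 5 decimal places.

λ ≈ 6.00000

w1 = Gv₀ = (6, 6)
w2 = Gw1 = (36, 36)
Gw2 = (216, 216)
w2·Gw2 = 36·216 + 36·216 = 15552; w2·w2 = 36·36 + 36·36 = 2592
λ ≈ 15552/2592 = 6.00000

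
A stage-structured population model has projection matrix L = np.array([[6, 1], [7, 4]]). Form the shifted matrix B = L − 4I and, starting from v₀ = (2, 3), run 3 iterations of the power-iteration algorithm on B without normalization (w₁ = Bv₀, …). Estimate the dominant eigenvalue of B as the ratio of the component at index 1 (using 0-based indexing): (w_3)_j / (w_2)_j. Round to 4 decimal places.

B = L − 4I has rows (2, 1); (7, 0)
w1 = Bv₀ = (2·2 + 1·3; 7·2 + 0·3) = (7, 14)
w2 = Bw1 = (2·7 + 1·14; 7·7 + 0·14) = (28, 49)
w3 = Bw2 = (105, 196)
Ratio: 196/49 = 4.0000

4.0000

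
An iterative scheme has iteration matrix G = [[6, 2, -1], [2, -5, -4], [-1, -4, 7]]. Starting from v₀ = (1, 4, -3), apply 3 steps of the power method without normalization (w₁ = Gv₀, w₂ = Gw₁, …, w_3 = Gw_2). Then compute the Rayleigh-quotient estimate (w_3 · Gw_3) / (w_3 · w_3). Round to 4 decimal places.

λ ≈ 8.1464

w1 = Gv₀ = (17, -6, -38)
w2 = Gw1 = (128, 216, -259)
w3 = Gw2 = (1459, 212, -2805)
Gw3 = (11983, 13078, -21942)
w3·Gw3 = 1459·11983 + 212·13078 + (-2805)·(-21942) = 81803043; w3·w3 = 1459·1459 + 212·212 + (-2805)·(-2805) = 10041650
λ ≈ 81803043/10041650 = 8.1464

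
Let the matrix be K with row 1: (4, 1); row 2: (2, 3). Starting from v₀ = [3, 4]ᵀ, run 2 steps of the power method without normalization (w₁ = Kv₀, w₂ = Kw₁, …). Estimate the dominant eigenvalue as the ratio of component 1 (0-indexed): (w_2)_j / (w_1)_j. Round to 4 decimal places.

λ ≈ 4.7778

w1 = Kv₀ = (16, 18)
w2 = Kw1 = (82, 86)
Ratio at component: 86 / 18 = 4.7778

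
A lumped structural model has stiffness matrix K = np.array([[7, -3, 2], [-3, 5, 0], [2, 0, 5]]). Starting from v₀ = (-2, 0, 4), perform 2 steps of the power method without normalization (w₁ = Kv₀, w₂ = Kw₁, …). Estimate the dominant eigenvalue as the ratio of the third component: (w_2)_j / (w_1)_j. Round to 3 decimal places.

w1 = Kv₀ = (-6, 6, 16)
w2 = Kw1 = (-28, 48, 68)
Ratio at component: 68 / 16 = 4.250

4.250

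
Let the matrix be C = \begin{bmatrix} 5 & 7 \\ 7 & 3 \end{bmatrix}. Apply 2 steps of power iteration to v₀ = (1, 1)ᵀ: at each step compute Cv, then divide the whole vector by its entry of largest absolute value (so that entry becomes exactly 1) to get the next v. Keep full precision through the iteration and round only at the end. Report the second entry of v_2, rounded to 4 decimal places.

0.8769

Cv0 = (12.00000, 10.00000); divide by 12.00000 → v1 = (1.00000, 0.83333)
Cv1 = (10.83333, 9.50000); divide by 10.83333 → v2 = (1.00000, 0.87692)
Requested entry of v2: 114/130 = 0.8769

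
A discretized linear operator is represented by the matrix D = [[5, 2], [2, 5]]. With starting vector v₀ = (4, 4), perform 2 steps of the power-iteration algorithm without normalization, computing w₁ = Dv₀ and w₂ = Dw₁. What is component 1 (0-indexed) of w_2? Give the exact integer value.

w1 = Dv₀ = (5·4 + 2·4; 2·4 + 5·4) = (28, 28)
w2 = Dw1 = (5·28 + 2·28; 2·28 + 5·28) = (196, 196)
The requested component of w2 is 196.

196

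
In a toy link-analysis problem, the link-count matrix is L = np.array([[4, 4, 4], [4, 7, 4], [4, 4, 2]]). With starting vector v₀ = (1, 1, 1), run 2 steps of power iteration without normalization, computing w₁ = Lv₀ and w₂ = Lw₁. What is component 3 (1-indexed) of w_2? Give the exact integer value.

128

w1 = Lv₀ = (4·1 + 4·1 + 4·1; 4·1 + 7·1 + 4·1; 4·1 + 4·1 + 2·1) = (12, 15, 10)
w2 = Lw1 = (4·12 + 4·15 + 4·10; 4·12 + 7·15 + 4·10; 4·12 + 4·15 + 2·10) = (148, 193, 128)
The requested component of w2 is 128.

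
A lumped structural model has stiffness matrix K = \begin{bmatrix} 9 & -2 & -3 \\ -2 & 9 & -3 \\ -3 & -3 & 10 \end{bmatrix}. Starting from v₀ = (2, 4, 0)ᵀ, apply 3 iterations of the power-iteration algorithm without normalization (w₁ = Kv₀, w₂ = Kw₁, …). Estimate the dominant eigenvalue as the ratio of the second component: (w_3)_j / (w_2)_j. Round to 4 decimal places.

λ ≈ 11.3540

w1 = Kv₀ = (10, 32, -18)
w2 = Kw1 = (80, 322, -306)
w3 = Kw2 = (994, 3656, -4266)
Ratio at component: 3656 / 322 = 11.3540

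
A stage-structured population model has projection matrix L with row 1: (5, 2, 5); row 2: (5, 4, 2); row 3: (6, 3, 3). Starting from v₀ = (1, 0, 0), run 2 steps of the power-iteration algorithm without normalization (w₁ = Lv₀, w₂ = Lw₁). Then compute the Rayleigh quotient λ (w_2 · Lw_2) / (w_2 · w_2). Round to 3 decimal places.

w1 = Lv₀ = (5·1 + 2·0 + 5·0; 5·1 + 4·0 + 2·0; 6·1 + 3·0 + 3·0) = (5, 5, 6)
w2 = Lw1 = (5·5 + 2·5 + 5·6; 5·5 + 4·5 + 2·6; 6·5 + 3·5 + 3·6) = (65, 57, 63)
Lw2 = (754, 679, 750)
w2·Lw2 = 65·754 + 57·679 + 63·750 = 134963; w2·w2 = 65·65 + 57·57 + 63·63 = 11443
λ ≈ 134963/11443 = 11.794

λ ≈ 11.794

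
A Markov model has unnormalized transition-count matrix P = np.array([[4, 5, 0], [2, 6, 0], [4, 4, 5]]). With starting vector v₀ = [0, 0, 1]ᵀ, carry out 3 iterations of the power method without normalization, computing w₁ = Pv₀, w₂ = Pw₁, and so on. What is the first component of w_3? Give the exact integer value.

w1 = Pv₀ = (4·0 + 5·0 + 0·1; 2·0 + 6·0 + 0·1; 4·0 + 4·0 + 5·1) = (0, 0, 5)
w2 = Pw1 = (4·0 + 5·0 + 0·5; 2·0 + 6·0 + 0·5; 4·0 + 4·0 + 5·5) = (0, 0, 25)
w3 = Pw2 = (0, 0, 125)
The requested component of w3 is 0.

0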